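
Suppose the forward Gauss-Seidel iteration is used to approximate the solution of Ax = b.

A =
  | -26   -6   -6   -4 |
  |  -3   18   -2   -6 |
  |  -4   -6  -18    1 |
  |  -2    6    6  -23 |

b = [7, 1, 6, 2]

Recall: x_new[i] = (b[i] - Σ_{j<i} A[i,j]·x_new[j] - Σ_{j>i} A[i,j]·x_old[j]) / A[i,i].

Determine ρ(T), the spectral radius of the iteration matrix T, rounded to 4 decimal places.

Let D = diag(-26, 18, -18, -23); L, U the strict triangles.
Gauss-Seidel: T = -(D+L)⁻¹U, row 0 first, T[0,2] = -(-6)/(-26) = -0.2308; later rows by forward substitution.
  T[0,:] = [+0.0000 -0.2308 -0.2308 -0.1538]
  T[1,:] = [+0.0000 -0.0385 +0.0726 +0.3077]
  T[2,:] = [+0.0000 +0.0641 +0.0271 -0.0128]
  T[3,:] = [+0.0000 +0.0268 +0.0461 +0.0903]
|eigenvalues of T|: 0.1685, 0.0805, 0.0091, 0.0000.
spectral radius ρ = 0.1685; 0.1685 < 1 ⇒ converges.

0.1685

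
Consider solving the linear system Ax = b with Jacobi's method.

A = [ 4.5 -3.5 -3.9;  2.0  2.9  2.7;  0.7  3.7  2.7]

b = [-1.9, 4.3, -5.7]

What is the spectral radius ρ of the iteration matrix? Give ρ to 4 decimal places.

Diagonal D = diag(4.5, 2.9, 2.7); L, U strict lower/upper.
Jacobi T = -D⁻¹(L+U): T[1,0] = -(2)/(2.9) = -0.6897; T[1,1] = 0.
  T[0,:] = [+0.0000  +0.7778  +0.8667]
  T[1,:] = [-0.6897  +0.0000  -0.9310]
  T[2,:] = [-0.2593  -1.3704  +0.0000]
|eigenvalues of T|: 1.1721, 0.9268, 0.9268.
spectral radius ρ = 1.1721; 1.1721 > 1 ⇒ diverges.

1.1721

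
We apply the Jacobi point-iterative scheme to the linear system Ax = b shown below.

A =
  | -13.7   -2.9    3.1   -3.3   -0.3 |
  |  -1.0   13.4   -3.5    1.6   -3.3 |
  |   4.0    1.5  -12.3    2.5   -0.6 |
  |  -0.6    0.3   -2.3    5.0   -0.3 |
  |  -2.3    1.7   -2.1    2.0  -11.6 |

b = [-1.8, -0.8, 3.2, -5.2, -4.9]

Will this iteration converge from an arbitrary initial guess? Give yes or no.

Split A = D + L + U, D = diag(-13.7, 13.4, -12.3, 5, -11.6).
Jacobi: T = -D⁻¹(L+U), T[0,3] = -(-3.3)/(-13.7) = -0.2409; T[0,0] = 0.
  T[0,:] = [+0.0000 -0.2117 +0.2263 -0.2409 -0.0219]
  T[1,:] = [+0.0746 +0.0000 +0.2612 -0.1194 +0.2463]
  T[2,:] = [+0.3252 +0.1220 +0.0000 +0.2033 -0.0488]
  T[3,:] = [+0.1200 -0.0600 +0.4600 +0.0000 +0.0600]
  T[4,:] = [-0.1983 +0.1466 -0.1810 +0.1724 +0.0000]
|λ(T)| sorted: 0.5591, 0.3159, 0.3159, 0.0440, 0.0321.
ρ = 0.5591; 0.5591 < 1: convergent.

yes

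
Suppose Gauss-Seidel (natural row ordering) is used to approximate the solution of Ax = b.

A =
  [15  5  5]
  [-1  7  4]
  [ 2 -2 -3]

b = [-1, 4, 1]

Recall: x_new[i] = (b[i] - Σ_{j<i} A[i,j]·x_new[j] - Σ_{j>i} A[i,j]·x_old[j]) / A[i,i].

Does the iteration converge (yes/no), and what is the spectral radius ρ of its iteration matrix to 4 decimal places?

A = D + L + U where D = diag(15, 7, -3).
GS T = -(D+L)⁻¹U: row 0 first, T[0,1] = -(5)/(15) = -0.3333; later rows by forward substitution.
  T[0,:] = [+0.0000 -0.3333 -0.3333]
  T[1,:] = [+0.0000 -0.0476 -0.6190]
  T[2,:] = [+0.0000 -0.1905 +0.1905]
|eigenvalues of T|: 0.4349, 0.2920, 0.0000.
ρ(T) = max|λ| = 0.4349; 0.4349 < 1, so it converges for any x₀.

yes, ρ = 0.4349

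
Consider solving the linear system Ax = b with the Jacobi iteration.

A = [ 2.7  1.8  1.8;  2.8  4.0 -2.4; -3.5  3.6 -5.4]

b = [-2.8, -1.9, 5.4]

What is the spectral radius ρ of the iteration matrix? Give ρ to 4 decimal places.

Split A = D + L + U, D = diag(2.7, 4, -5.4).
T_J = -D⁻¹(L+U): T[1,2] = -(-2.4)/(4) = +0.6000; T[1,1] = 0.
  T[0,:] = [+0.0000, -0.6667, -0.6667]
  T[1,:] = [-0.7000, +0.0000, +0.6000]
  T[2,:] = [-0.6481, +0.6667, +0.0000]
moduli |λ_i(T)| = 1.3161, 0.6583, 0.6583.
ρ = 1.3161; 1.3161 > 1 ⇒ diverges.

1.3161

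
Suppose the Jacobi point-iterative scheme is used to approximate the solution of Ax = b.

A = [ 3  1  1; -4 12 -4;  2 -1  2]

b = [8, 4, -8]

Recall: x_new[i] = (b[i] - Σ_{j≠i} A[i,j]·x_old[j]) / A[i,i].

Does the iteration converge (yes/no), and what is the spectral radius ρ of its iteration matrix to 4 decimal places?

Write A = D+L+U with D = diag(3, 12, 2).
T_J = -D⁻¹(L+U): T[2,1] = -(-1)/(2) = +0.5000; T[2,2] = 0.
  T[0,:] = [+0.0000 -0.3333 -0.3333]
  T[1,:] = [+0.3333 +0.0000 +0.3333]
  T[2,:] = [-1.0000 +0.5000 +0.0000]
|eigenvalues of T|: 0.6855, 0.5337, 0.1519.
ρ(T) = max|λ| = 0.6855; 0.6855 < 1, so it converges for any x₀.

yes, ρ = 0.6855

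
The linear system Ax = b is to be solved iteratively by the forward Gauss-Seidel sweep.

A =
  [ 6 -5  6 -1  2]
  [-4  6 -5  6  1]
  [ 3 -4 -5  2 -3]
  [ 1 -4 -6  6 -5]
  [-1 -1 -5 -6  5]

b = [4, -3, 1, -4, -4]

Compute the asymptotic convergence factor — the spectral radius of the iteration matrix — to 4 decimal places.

1.2637

Let D = diag(6, 6, -5, 6, 5); L, U the strict triangles.
GS T = -(D+L)⁻¹U: row 0 first, T[0,3] = -(-1)/(6) = +0.1667; later rows by forward substitution.
  T[0,:] = [+0.0000 +0.8333 -1.0000 +0.1667 -0.3333]
  T[1,:] = [+0.0000 +0.5556 +0.1667 -0.8889 -0.3889]
  T[2,:] = [+0.0000 +0.0556 -0.7333 +1.2111 -0.4889]
  T[3,:] = [+0.0000 +0.2870 -0.4556 +0.5907 +0.1407]
  T[4,:] = [+0.0000 +0.6778 -1.4467 +1.7756 -0.4644]
|λ(T)| sorted: 1.2637, 0.9397, 0.9397, 0.0415, 0.0000.
spectral radius ρ = 1.2637; 1.2637 > 1: divergent.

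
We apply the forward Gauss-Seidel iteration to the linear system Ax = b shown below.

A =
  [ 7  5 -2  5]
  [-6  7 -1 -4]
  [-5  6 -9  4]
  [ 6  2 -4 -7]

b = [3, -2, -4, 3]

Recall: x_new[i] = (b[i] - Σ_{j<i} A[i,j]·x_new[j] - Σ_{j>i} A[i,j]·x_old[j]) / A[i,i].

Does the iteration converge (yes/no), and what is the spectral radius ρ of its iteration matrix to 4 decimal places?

no, ρ = 1.4651

Split A = D + L + U, D = diag(7, 7, -9, -7).
Gauss-Seidel: T = -(D+L)⁻¹U, row 0 first, T[0,2] = -(-2)/(7) = +0.2857; later rows by forward substitution.
  T[0,:] = [+0.0000  -0.7143  +0.2857  -0.7143]
  T[1,:] = [+0.0000  -0.6122  +0.3878  -0.0408]
  T[2,:] = [+0.0000  -0.0113  +0.0998  +0.8141]
  T[3,:] = [+0.0000  -0.7807  +0.2987  -1.0891]
|λ(T)| sorted: 1.4651, 0.1629, 0.1629, 0.0000.
ρ(T) = max|λ| = 1.4651; 1.4651 > 1 ⇒ diverges.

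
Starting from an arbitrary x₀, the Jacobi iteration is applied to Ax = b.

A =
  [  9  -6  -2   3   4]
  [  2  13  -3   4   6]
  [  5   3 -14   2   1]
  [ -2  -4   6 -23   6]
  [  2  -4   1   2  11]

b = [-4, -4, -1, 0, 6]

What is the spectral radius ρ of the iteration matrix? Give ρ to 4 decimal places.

0.5084

Diagonal D = diag(9, 13, -14, -23, 11); L, U strict lower/upper.
Jacobi: T = -D⁻¹(L+U), T[2,3] = -(2)/(-14) = +0.1429; T[2,2] = 0.
  T[0,:] = [+0.0000, +0.6667, +0.2222, -0.3333, -0.4444]
  T[1,:] = [-0.1538, +0.0000, +0.2308, -0.3077, -0.4615]
  T[2,:] = [+0.3571, +0.2143, +0.0000, +0.1429, +0.0714]
  T[3,:] = [-0.0870, -0.1739, +0.2609, +0.0000, +0.2609]
  T[4,:] = [-0.1818, +0.3636, -0.0909, -0.1818, +0.0000]
|λ(T)| sorted: 0.5084, 0.4044, 0.4044, 0.1882, 0.1882.
ρ = 0.5084; 0.5084 < 1: convergent.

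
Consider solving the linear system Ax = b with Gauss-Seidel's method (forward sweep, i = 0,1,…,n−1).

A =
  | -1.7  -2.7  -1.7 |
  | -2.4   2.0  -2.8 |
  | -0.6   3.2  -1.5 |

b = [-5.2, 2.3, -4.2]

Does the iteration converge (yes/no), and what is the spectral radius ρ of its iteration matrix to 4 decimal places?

no, ρ = 1.6262

Split A = D + L + U, D = diag(-1.7, 2, -1.5).
T_GS = -(D+L)⁻¹U: row 0 first, T[0,2] = -(-1.7)/(-1.7) = -1.0000; later rows by forward substitution.
  T[0,:] = [+0.0000, -1.5882, -1.0000]
  T[1,:] = [+0.0000, -1.9059, +0.2000]
  T[2,:] = [+0.0000, -3.4306, +0.8267]
|roots of det(T-λI)|: 1.6262, 0.5469, 0.0000.
spectral radius ρ = 1.6262; 1.6262 > 1, so it fails to converge.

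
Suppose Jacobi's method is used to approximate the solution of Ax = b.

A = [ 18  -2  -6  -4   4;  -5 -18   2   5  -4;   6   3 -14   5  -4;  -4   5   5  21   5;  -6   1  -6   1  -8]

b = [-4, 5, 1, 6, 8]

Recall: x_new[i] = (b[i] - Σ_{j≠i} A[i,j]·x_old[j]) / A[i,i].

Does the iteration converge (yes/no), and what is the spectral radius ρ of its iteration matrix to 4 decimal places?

yes, ρ = 0.9000

A = D + L + U where D = diag(18, -18, -14, 21, -8).
Jacobi T = -D⁻¹(L+U): T[1,0] = -(-5)/(-18) = -0.2778; T[1,1] = 0.
  T[0,:] = [+0.0000  +0.1111  +0.3333  +0.2222  -0.2222]
  T[1,:] = [-0.2778  +0.0000  +0.1111  +0.2778  -0.2222]
  T[2,:] = [+0.4286  +0.2143  +0.0000  +0.3571  -0.2857]
  T[3,:] = [+0.1905  -0.2381  -0.2381  +0.0000  -0.2381]
  T[4,:] = [-0.7500  +0.1250  -0.7500  +0.1250  +0.0000]
|λ(T)| sorted: 0.9000, 0.4656, 0.4656, 0.3895, 0.1098.
ρ = 0.9000; 0.9000 < 1, so it converges for any x₀.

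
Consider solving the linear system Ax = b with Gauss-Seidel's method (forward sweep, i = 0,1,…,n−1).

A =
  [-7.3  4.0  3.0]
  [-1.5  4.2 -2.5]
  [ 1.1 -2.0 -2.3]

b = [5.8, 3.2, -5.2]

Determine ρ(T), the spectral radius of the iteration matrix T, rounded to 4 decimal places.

0.5412

Let D = diag(-7.3, 4.2, -2.3); L, U the strict triangles.
T_GS = -(D+L)⁻¹U: row 0 first, T[0,2] = -(3)/(-7.3) = +0.4110; later rows by forward substitution.
  T[0,:] = [+0.0000, +0.5479, +0.4110]
  T[1,:] = [+0.0000, +0.1957, +0.7420]
  T[2,:] = [+0.0000, +0.0919, -0.4487]
moduli |λ_i(T)| = 0.5412, 0.2882, 0.0000.
spectral radius ρ = 0.5412; 0.5412 < 1 ⇒ converges.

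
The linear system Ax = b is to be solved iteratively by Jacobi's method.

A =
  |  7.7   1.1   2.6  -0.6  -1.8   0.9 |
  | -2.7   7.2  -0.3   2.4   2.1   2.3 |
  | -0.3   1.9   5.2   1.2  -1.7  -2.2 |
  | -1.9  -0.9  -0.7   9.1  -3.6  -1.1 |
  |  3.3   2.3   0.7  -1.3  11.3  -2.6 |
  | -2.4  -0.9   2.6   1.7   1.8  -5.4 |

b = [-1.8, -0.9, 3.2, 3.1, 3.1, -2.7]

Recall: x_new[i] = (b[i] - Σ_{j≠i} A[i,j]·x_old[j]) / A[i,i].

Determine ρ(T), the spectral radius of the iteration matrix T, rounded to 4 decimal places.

0.8698

Let D = diag(7.7, 7.2, 5.2, 9.1, 11.3, -5.4); L, U the strict triangles.
Jacobi T = -D⁻¹(L+U): T[5,1] = -(-0.9)/(-5.4) = -0.1667; T[5,5] = 0.
  T[0,:] = [+0.0000, -0.1429, -0.3377, +0.0779, +0.2338, -0.1169]
  T[1,:] = [+0.3750, +0.0000, +0.0417, -0.3333, -0.2917, -0.3194]
  T[2,:] = [+0.0577, -0.3654, +0.0000, -0.2308, +0.3269, +0.4231]
  T[3,:] = [+0.2088, +0.0989, +0.0769, +0.0000, +0.3956, +0.1209]
  T[4,:] = [-0.2920, -0.2035, -0.0619, +0.1150, +0.0000, +0.2301]
  T[5,:] = [-0.4444, -0.1667, +0.4815, +0.3148, +0.3333, +0.0000]
|eigenvalues of T|: 0.8698, 0.5182, 0.5182, 0.4814, 0.1197, 0.1128.
spectral radius ρ = 0.8698; 0.8698 < 1: convergent.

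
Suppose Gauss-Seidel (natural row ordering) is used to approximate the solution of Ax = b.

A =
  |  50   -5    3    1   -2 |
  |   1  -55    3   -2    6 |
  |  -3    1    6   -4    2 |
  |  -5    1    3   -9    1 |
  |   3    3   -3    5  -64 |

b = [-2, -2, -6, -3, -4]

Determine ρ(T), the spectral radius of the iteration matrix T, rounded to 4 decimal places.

0.2750

Write A = D+L+U with D = diag(50, -55, 6, -9, -64).
Gauss-Seidel: T = -(D+L)⁻¹U, row 0 first, T[0,3] = -(1)/(50) = -0.0200; later rows by forward substitution.
  T[0,:] = [+0.0000 +0.1000 -0.0600 -0.0200 +0.0400]
  T[1,:] = [+0.0000 +0.0018 +0.0535 -0.0367 +0.1098]
  T[2,:] = [+0.0000 +0.0497 -0.0389 +0.6628 -0.3316]
  T[3,:] = [+0.0000 -0.0388 +0.0263 +0.2280 -0.0095]
  T[4,:] = [+0.0000 -0.0006 +0.0036 -0.0159 +0.0218]
moduli |λ_i(T)| = 0.2750, 0.1269, 0.0546, 0.0099, 0.0000.
ρ = 0.2750; 0.2750 < 1 ⇒ converges.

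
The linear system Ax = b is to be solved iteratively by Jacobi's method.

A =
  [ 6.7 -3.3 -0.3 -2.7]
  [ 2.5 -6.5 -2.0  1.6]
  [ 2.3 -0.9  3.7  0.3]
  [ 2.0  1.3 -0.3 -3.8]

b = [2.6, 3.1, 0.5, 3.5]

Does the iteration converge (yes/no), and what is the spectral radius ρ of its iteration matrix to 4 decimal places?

yes, ρ = 0.8591

Let D = diag(6.7, -6.5, 3.7, -3.8); L, U the strict triangles.
Jacobi T = -D⁻¹(L+U): T[3,1] = -(1.3)/(-3.8) = +0.3421; T[3,3] = 0.
  T[0,:] = [+0.0000  +0.4925  +0.0448  +0.4030]
  T[1,:] = [+0.3846  +0.0000  -0.3077  +0.2462]
  T[2,:] = [-0.6216  +0.2432  +0.0000  -0.0811]
  T[3,:] = [+0.5263  +0.3421  -0.0789  +0.0000]
|eigenvalues of T|: 0.8591, 0.4088, 0.4088, 0.3744.
spectral radius ρ = 0.8591; 0.8591 < 1 ⇒ converges.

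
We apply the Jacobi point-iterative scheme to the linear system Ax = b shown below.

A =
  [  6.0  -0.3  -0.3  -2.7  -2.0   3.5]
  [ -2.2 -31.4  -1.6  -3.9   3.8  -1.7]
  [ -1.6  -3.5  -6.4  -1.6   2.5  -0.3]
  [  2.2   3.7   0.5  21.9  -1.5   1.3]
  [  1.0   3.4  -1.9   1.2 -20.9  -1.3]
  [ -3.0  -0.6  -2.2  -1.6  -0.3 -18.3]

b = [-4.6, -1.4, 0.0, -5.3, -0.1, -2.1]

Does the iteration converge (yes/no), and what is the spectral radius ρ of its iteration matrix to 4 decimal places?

yes, ρ = 0.3410

A = D + L + U where D = diag(6, -31.4, -6.4, 21.9, -20.9, -18.3).
T_J = -D⁻¹(L+U): T[4,3] = -(1.2)/(-20.9) = +0.0574; T[4,4] = 0.
  T[0,:] = [+0.0000 +0.0500 +0.0500 +0.4500 +0.3333 -0.5833]
  T[1,:] = [-0.0701 +0.0000 -0.0510 -0.1242 +0.1210 -0.0541]
  T[2,:] = [-0.2500 -0.5469 +0.0000 -0.2500 +0.3906 -0.0469]
  T[3,:] = [-0.1005 -0.1689 -0.0228 +0.0000 +0.0685 -0.0594]
  T[4,:] = [+0.0478 +0.1627 -0.0909 +0.0574 +0.0000 -0.0622]
  T[5,:] = [-0.1639 -0.0328 -0.1202 -0.0874 -0.0164 +0.0000]
moduli |λ_i(T)| = 0.3410, 0.2684, 0.2042, 0.1127, 0.1127, 0.0717.
spectral radius ρ = 0.3410; 0.3410 < 1, so it converges for any x₀.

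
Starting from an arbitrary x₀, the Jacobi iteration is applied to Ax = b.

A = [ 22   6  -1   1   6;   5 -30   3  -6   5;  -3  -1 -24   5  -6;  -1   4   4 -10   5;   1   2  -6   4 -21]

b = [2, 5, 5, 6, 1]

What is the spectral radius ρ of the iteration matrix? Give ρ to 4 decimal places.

A = D + L + U where D = diag(22, -30, -24, -10, -21).
Jacobi: T = -D⁻¹(L+U), T[2,3] = -(5)/(-24) = +0.2083; T[2,2] = 0.
  T[0,:] = [+0.0000 -0.2727 +0.0455 -0.0455 -0.2727]
  T[1,:] = [+0.1667 +0.0000 +0.1000 -0.2000 +0.1667]
  T[2,:] = [-0.1250 -0.0417 +0.0000 +0.2083 -0.2500]
  T[3,:] = [-0.1000 +0.4000 +0.4000 +0.0000 +0.5000]
  T[4,:] = [+0.0476 +0.0952 -0.2857 +0.1905 +0.0000]
|roots of det(T-λI)|: 0.5028, 0.2503, 0.2503, 0.1221, 0.0692.
spectral radius ρ = 0.5028; 0.5028 < 1, so it converges for any x₀.

0.5028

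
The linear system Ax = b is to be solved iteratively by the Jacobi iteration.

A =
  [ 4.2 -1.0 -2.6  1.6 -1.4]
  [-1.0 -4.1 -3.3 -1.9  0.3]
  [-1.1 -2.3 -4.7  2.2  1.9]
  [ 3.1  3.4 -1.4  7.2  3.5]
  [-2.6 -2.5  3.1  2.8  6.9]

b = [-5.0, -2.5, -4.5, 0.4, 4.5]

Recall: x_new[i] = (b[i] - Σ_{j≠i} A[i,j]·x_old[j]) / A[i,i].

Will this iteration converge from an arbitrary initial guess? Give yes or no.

Diagonal D = diag(4.2, -4.1, -4.7, 7.2, 6.9); L, U strict lower/upper.
T_J = -D⁻¹(L+U): T[0,2] = -(-2.6)/(4.2) = +0.6190; T[0,0] = 0.
  T[0,:] = [+0.0000, +0.2381, +0.6190, -0.3810, +0.3333]
  T[1,:] = [-0.2439, +0.0000, -0.8049, -0.4634, +0.0732]
  T[2,:] = [-0.2340, -0.4894, +0.0000, +0.4681, +0.4043]
  T[3,:] = [-0.4306, -0.4722, +0.1944, +0.0000, -0.4861]
  T[4,:] = [+0.3768, +0.3623, -0.4493, -0.4058, +0.0000]
moduli |λ_i(T)| = 1.1206, 0.6223, 0.6223, 0.5446, 0.3127.
ρ = 1.1206; 1.1206 > 1: divergent.

no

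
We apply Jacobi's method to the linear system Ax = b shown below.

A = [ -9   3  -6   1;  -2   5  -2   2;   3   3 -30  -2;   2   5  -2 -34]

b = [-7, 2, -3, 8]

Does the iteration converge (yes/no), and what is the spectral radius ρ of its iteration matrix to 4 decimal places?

Split A = D + L + U, D = diag(-9, 5, -30, -34).
Jacobi: T = -D⁻¹(L+U), T[1,0] = -(-2)/(5) = +0.4000; T[1,1] = 0.
  T[0,:] = [+0.0000, +0.3333, -0.6667, +0.1111]
  T[1,:] = [+0.4000, +0.0000, +0.4000, -0.4000]
  T[2,:] = [+0.1000, +0.1000, +0.0000, -0.0667]
  T[3,:] = [+0.0588, +0.1471, -0.0588, +0.0000]
eigenvalue magnitudes: 0.3222, 0.2062, 0.2062, 0.0095.
spectral radius ρ = 0.3222; 0.3222 < 1 ⇒ converges.

yes, ρ = 0.3222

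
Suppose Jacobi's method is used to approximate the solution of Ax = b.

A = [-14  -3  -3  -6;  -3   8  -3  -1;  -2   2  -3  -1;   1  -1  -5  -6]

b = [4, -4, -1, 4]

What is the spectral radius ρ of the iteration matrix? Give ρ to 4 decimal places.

0.9369

A = D + L + U where D = diag(-14, 8, -3, -6).
Jacobi T = -D⁻¹(L+U): T[2,1] = -(2)/(-3) = +0.6667; T[2,2] = 0.
  T[0,:] = [+0.0000, -0.2143, -0.2143, -0.4286]
  T[1,:] = [+0.3750, +0.0000, +0.3750, +0.1250]
  T[2,:] = [-0.6667, +0.6667, +0.0000, -0.3333]
  T[3,:] = [+0.1667, -0.1667, -0.8333, +0.0000]
moduli |λ_i(T)| = 0.9369, 0.5899, 0.4184, 0.4184.
ρ = 0.9369; 0.9369 < 1 ⇒ converges.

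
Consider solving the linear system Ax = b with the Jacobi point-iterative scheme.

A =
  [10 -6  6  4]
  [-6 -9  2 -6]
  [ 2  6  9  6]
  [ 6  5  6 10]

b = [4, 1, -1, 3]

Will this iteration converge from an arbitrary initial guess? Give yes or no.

no

Let D = diag(10, -9, 9, 10); L, U the strict triangles.
Jacobi: T = -D⁻¹(L+U), T[3,2] = -(6)/(10) = -0.6000; T[3,3] = 0.
  T[0,:] = [+0.0000  +0.6000  -0.6000  -0.4000]
  T[1,:] = [-0.6667  +0.0000  +0.2222  -0.6667]
  T[2,:] = [-0.2222  -0.6667  +0.0000  -0.6667]
  T[3,:] = [-0.6000  -0.5000  -0.6000  +0.0000]
eigenvalue magnitudes: 1.2164, 0.7704, 0.7600, 0.7600.
ρ(T) = max|λ| = 1.2164; 1.2164 > 1, so it fails to converge.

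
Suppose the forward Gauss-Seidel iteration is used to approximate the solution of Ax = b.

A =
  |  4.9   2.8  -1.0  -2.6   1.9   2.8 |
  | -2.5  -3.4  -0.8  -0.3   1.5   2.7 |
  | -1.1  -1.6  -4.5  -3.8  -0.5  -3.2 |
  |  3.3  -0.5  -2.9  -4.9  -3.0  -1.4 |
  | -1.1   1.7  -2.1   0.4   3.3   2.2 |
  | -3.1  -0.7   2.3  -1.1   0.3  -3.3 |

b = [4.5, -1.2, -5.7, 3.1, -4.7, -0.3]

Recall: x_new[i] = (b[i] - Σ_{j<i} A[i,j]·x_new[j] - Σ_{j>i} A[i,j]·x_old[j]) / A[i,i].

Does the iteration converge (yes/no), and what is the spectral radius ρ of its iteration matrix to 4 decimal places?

Write A = D+L+U with D = diag(4.9, -3.4, -4.5, -4.9, 3.3, -3.3).
Gauss-Seidel: T = -(D+L)⁻¹U, row 0 first, T[0,2] = -(-1)/(4.9) = +0.2041; later rows by forward substitution.
  T[0,:] = [+0.0000  -0.5714  +0.2041  +0.5306  -0.3878  -0.5714]
  T[1,:] = [+0.0000  +0.4202  -0.3854  -0.4784  +0.7263  +1.2143]
  T[2,:] = [+0.0000  -0.0097  +0.0871  -0.8041  -0.2746  -1.0032]
  T[3,:] = [+0.0000  -0.4220  +0.1252  +0.8820  -0.7850  -0.2007]
  T[4,:] = [+0.0000  -0.3620  +0.3068  -0.1953  -0.5830  -2.0967]
  T[5,:] = [+0.0000  +0.5487  -0.0631  -1.2691  +0.2275  -0.5437]
|λ(T)| sorted: 1.3605, 1.0504, 1.0504, 0.1856, 0.1562, 0.0000.
ρ(T) = max|λ| = 1.3605; 1.3605 > 1 ⇒ diverges.

no, ρ = 1.3605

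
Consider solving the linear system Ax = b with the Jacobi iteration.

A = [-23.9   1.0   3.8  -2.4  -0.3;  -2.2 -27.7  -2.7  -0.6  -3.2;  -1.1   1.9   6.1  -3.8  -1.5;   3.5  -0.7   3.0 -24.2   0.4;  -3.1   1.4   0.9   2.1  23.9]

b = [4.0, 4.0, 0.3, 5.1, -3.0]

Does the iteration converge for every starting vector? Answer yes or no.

Let D = diag(-23.9, -27.7, 6.1, -24.2, 23.9); L, U the strict triangles.
Jacobi T = -D⁻¹(L+U): T[2,3] = -(-3.8)/(6.1) = +0.6230; T[2,2] = 0.
  T[0,:] = [+0.0000  +0.0418  +0.1590  -0.1004  -0.0126]
  T[1,:] = [-0.0794  +0.0000  -0.0975  -0.0217  -0.1155]
  T[2,:] = [+0.1803  -0.3115  +0.0000  +0.6230  +0.2459]
  T[3,:] = [+0.1446  -0.0289  +0.1240  +0.0000  +0.0165]
  T[4,:] = [+0.1297  -0.0586  -0.0377  -0.0879  +0.0000]
eigenvalue magnitudes: 0.3954, 0.2104, 0.2104, 0.0807, 0.0696.
spectral radius ρ = 0.3954; 0.3954 < 1 ⇒ converges.

yes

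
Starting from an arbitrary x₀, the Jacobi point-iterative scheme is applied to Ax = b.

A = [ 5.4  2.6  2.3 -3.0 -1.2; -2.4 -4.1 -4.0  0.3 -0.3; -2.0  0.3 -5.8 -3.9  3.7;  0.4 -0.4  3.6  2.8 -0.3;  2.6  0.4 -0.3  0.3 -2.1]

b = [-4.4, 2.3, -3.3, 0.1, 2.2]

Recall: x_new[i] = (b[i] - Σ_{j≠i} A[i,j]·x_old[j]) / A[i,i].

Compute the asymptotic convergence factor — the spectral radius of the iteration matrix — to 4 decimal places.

A = D + L + U where D = diag(5.4, -4.1, -5.8, 2.8, -2.1).
Jacobi T = -D⁻¹(L+U): T[4,1] = -(0.4)/(-2.1) = +0.1905; T[4,4] = 0.
  T[0,:] = [+0.0000  -0.4815  -0.4259  +0.5556  +0.2222]
  T[1,:] = [-0.5854  +0.0000  -0.9756  +0.0732  -0.0732]
  T[2,:] = [-0.3448  +0.0517  +0.0000  -0.6724  +0.6379]
  T[3,:] = [-0.1429  +0.1429  -1.2857  +0.0000  +0.1071]
  T[4,:] = [+1.2381  +0.1905  -0.1429  +0.1429  +0.0000]
|eigenvalues of T|: 1.1393, 0.9273, 0.9273, 0.4972, 0.0632.
ρ(T) = max|λ| = 1.1393; 1.1393 > 1 ⇒ diverges.

1.1393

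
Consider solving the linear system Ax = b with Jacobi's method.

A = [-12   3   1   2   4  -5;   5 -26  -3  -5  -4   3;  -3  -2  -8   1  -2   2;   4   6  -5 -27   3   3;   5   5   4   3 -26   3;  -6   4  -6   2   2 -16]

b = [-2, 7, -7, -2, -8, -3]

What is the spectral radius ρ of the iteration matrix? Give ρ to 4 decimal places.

A = D + L + U where D = diag(-12, -26, -8, -27, -26, -16).
Jacobi: T = -D⁻¹(L+U), T[1,5] = -(3)/(-26) = +0.1154; T[1,1] = 0.
  T[0,:] = [+0.0000  +0.2500  +0.0833  +0.1667  +0.3333  -0.4167]
  T[1,:] = [+0.1923  +0.0000  -0.1154  -0.1923  -0.1538  +0.1154]
  T[2,:] = [-0.3750  -0.2500  +0.0000  +0.1250  -0.2500  +0.2500]
  T[3,:] = [+0.1481  +0.2222  -0.1852  +0.0000  +0.1111  +0.1111]
  T[4,:] = [+0.1923  +0.1923  +0.1538  +0.1154  +0.0000  +0.1154]
  T[5,:] = [-0.3750  +0.2500  -0.3750  +0.1250  +0.1250  +0.0000]
eigenvalue magnitudes: 0.6267, 0.3873, 0.3873, 0.1832, 0.1157, 0.1157.
ρ(T) = max|λ| = 0.6267; 0.6267 < 1 ⇒ converges.

0.6267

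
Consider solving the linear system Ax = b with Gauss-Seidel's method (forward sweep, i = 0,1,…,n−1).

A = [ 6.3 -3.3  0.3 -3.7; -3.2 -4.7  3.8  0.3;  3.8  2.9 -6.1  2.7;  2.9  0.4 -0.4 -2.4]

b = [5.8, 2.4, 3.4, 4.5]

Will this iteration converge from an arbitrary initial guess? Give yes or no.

yes

Let D = diag(6.3, -4.7, -6.1, -2.4); L, U the strict triangles.
Gauss-Seidel: T = -(D+L)⁻¹U, row 0 first, T[0,3] = -(-3.7)/(6.3) = +0.5873; later rows by forward substitution.
  T[0,:] = [+0.0000  +0.5238  -0.0476  +0.5873]
  T[1,:] = [+0.0000  -0.3566  +0.8409  -0.3360]
  T[2,:] = [+0.0000  +0.1568  +0.3701  +0.6487]
  T[3,:] = [+0.0000  +0.5474  +0.0209  +0.5455]
|roots of det(T-λI)|: 0.9201, 0.4962, 0.4962, 0.0000.
spectral radius ρ = 0.9201; 0.9201 < 1, so it converges for any x₀.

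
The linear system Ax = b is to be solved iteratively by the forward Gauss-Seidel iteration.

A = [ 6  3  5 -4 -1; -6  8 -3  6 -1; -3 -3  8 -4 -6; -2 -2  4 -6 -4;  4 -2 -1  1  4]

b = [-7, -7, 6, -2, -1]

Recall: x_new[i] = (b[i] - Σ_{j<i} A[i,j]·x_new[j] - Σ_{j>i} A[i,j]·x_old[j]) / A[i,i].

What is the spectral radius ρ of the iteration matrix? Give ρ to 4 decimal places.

1.1679

Diagonal D = diag(6, 8, 8, -6, 4); L, U strict lower/upper.
Gauss-Seidel: T = -(D+L)⁻¹U, row 0 first, T[0,2] = -(5)/(6) = -0.8333; later rows by forward substitution.
  T[0,:] = [+0.0000  -0.5000  -0.8333  +0.6667  +0.1667]
  T[1,:] = [+0.0000  -0.3750  -0.2500  -0.2500  +0.2500]
  T[2,:] = [+0.0000  -0.3281  -0.4062  +0.6562  +0.9062]
  T[3,:] = [+0.0000  +0.0729  +0.0903  +0.2986  -0.2014]
  T[4,:] = [+0.0000  +0.2122  +0.5842  -0.7023  +0.2352]
moduli |λ_i(T)| = 1.1679, 0.7929, 0.3313, 0.2037, 0.0000.
ρ = 1.1679; 1.1679 > 1 ⇒ diverges.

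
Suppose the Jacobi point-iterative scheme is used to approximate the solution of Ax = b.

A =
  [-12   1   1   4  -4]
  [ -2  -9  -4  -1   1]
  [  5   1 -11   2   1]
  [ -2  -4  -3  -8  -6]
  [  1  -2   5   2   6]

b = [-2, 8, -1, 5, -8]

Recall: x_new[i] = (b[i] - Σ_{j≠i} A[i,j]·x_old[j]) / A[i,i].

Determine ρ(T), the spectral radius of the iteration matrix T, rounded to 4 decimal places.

0.8820

Let D = diag(-12, -9, -11, -8, 6); L, U the strict triangles.
T_J = -D⁻¹(L+U): T[4,0] = -(1)/(6) = -0.1667; T[4,4] = 0.
  T[0,:] = [+0.0000, +0.0833, +0.0833, +0.3333, -0.3333]
  T[1,:] = [-0.2222, +0.0000, -0.4444, -0.1111, +0.1111]
  T[2,:] = [+0.4545, +0.0909, +0.0000, +0.1818, +0.0909]
  T[3,:] = [-0.2500, -0.5000, -0.3750, +0.0000, -0.7500]
  T[4,:] = [-0.1667, +0.3333, -0.8333, -0.3333, +0.0000]
eigenvalue magnitudes: 0.8820, 0.5919, 0.5919, 0.3255, 0.3255.
ρ = 0.8820; 0.8820 < 1: convergent.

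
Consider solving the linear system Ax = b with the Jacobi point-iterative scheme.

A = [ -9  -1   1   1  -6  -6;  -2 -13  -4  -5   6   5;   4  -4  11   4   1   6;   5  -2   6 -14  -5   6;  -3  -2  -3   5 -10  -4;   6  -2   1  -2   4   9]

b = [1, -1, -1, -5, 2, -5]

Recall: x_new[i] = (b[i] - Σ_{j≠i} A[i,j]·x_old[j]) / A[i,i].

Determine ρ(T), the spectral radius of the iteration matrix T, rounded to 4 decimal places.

1.2995

Write A = D+L+U with D = diag(-9, -13, 11, -14, -10, 9).
Jacobi: T = -D⁻¹(L+U), T[1,3] = -(-5)/(-13) = -0.3846; T[1,1] = 0.
  T[0,:] = [+0.0000  -0.1111  +0.1111  +0.1111  -0.6667  -0.6667]
  T[1,:] = [-0.1538  +0.0000  -0.3077  -0.3846  +0.4615  +0.3846]
  T[2,:] = [-0.3636  +0.3636  +0.0000  -0.3636  -0.0909  -0.5455]
  T[3,:] = [+0.3571  -0.1429  +0.4286  +0.0000  -0.3571  +0.4286]
  T[4,:] = [-0.3000  -0.2000  -0.3000  +0.5000  +0.0000  -0.4000]
  T[5,:] = [-0.6667  +0.2222  -0.1111  +0.2222  -0.4444  +0.0000]
|eigenvalues of T|: 1.2995, 0.8555, 0.8555, 0.7633, 0.1974, 0.1104.
ρ(T) = max|λ| = 1.2995; 1.2995 > 1 ⇒ diverges.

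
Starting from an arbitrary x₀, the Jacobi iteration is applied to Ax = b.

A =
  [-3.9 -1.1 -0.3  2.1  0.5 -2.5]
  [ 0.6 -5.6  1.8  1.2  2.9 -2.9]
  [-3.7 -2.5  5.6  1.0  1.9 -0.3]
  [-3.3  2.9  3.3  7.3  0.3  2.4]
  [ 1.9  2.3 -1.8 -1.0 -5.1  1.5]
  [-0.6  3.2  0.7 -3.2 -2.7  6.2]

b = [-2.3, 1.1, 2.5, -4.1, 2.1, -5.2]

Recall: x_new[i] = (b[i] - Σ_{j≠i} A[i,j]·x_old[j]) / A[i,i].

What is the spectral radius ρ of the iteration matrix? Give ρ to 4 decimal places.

1.2458

A = D + L + U where D = diag(-3.9, -5.6, 5.6, 7.3, -5.1, 6.2).
Jacobi: T = -D⁻¹(L+U), T[2,5] = -(-0.3)/(5.6) = +0.0536; T[2,2] = 0.
  T[0,:] = [+0.0000, -0.2821, -0.0769, +0.5385, +0.1282, -0.6410]
  T[1,:] = [+0.1071, +0.0000, +0.3214, +0.2143, +0.5179, -0.5179]
  T[2,:] = [+0.6607, +0.4464, +0.0000, -0.1786, -0.3393, +0.0536]
  T[3,:] = [+0.4521, -0.3973, -0.4521, +0.0000, -0.0411, -0.3288]
  T[4,:] = [+0.3725, +0.4510, -0.3529, -0.1961, +0.0000, +0.2941]
  T[5,:] = [+0.0968, -0.5161, -0.1129, +0.5161, +0.4355, +0.0000]
|roots of det(T-λI)|: 1.2458, 0.7410, 0.6749, 0.6749, 0.4036, 0.3843.
ρ(T) = max|λ| = 1.2458; 1.2458 > 1: divergent.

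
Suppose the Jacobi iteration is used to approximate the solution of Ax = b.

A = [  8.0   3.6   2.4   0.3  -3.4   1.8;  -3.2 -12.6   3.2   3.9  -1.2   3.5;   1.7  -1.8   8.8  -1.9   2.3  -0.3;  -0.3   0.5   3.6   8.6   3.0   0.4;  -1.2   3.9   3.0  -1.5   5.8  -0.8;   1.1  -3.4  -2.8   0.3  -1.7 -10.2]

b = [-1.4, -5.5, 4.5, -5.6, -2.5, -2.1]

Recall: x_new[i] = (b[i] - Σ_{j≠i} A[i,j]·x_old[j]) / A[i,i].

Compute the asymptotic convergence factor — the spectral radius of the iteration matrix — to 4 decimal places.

0.8563

A = D + L + U where D = diag(8, -12.6, 8.8, 8.6, 5.8, -10.2).
Jacobi T = -D⁻¹(L+U): T[3,4] = -(3)/(8.6) = -0.3488; T[3,3] = 0.
  T[0,:] = [+0.0000  -0.4500  -0.3000  -0.0375  +0.4250  -0.2250]
  T[1,:] = [-0.2540  +0.0000  +0.2540  +0.3095  -0.0952  +0.2778]
  T[2,:] = [-0.1932  +0.2045  +0.0000  +0.2159  -0.2614  +0.0341]
  T[3,:] = [+0.0349  -0.0581  -0.4186  +0.0000  -0.3488  -0.0465]
  T[4,:] = [+0.2069  -0.6724  -0.5172  +0.2586  +0.0000  +0.1379]
  T[5,:] = [+0.1078  -0.3333  -0.2745  +0.0294  -0.1667  +0.0000]
|λ(T)| sorted: 0.8563, 0.5993, 0.5993, 0.2389, 0.1187, 0.1187.
spectral radius ρ = 0.8563; 0.8563 < 1, so it converges for any x₀.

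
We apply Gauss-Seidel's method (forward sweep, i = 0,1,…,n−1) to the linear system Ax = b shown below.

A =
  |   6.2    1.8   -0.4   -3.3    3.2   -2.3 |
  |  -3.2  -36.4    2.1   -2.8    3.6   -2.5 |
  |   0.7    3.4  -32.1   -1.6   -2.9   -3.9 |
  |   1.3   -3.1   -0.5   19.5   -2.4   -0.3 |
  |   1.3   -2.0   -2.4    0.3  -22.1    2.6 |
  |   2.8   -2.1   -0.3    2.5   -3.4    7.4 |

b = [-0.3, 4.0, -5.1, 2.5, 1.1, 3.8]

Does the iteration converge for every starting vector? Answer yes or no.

yes

Split A = D + L + U, D = diag(6.2, -36.4, -32.1, 19.5, -22.1, 7.4).
Gauss-Seidel: T = -(D+L)⁻¹U, row 0 first, T[0,4] = -(3.2)/(6.2) = -0.5161; later rows by forward substitution.
  T[0,:] = [+0.0000 -0.2903 +0.0645 +0.5323 -0.5161 +0.3710]
  T[1,:] = [+0.0000 +0.0255 +0.0520 -0.1237 +0.1443 -0.1013]
  T[2,:] = [+0.0000 -0.0036 +0.0069 -0.0513 -0.0863 -0.1241]
  T[3,:] = [+0.0000 +0.0233 +0.0041 -0.0565 +0.1782 -0.0286]
  T[4,:] = [+0.0000 -0.0187 -0.0016 +0.0473 -0.0316 +0.1617]
  T[5,:] = [+0.0000 +0.1005 -0.0115 -0.1978 +0.1580 -0.0902]
|roots of det(T-λI)|: 0.2576, 0.1189, 0.1189, 0.0354, 0.0354, 0.0000.
ρ(T) = max|λ| = 0.2576; 0.2576 < 1: convergent.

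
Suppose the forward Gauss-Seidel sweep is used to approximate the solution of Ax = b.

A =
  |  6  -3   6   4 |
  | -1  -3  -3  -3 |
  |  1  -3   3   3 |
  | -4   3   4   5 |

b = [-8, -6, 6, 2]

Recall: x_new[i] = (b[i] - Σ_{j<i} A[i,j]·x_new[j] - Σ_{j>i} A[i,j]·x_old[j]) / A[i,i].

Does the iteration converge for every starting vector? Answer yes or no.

no

Let D = diag(6, -3, 3, 5); L, U the strict triangles.
GS T = -(D+L)⁻¹U: row 0 first, T[0,3] = -(4)/(6) = -0.6667; later rows by forward substitution.
  T[0,:] = [+0.0000 +0.5000 -1.0000 -0.6667]
  T[1,:] = [+0.0000 -0.1667 -0.6667 -0.7778]
  T[2,:] = [+0.0000 -0.3333 -0.3333 -1.5556]
  T[3,:] = [+0.0000 +0.7667 -0.1333 +1.1778]
|λ(T)| sorted: 1.2362, 0.5688, 0.5688, 0.0000.
ρ = 1.2362; 1.2362 > 1 ⇒ diverges.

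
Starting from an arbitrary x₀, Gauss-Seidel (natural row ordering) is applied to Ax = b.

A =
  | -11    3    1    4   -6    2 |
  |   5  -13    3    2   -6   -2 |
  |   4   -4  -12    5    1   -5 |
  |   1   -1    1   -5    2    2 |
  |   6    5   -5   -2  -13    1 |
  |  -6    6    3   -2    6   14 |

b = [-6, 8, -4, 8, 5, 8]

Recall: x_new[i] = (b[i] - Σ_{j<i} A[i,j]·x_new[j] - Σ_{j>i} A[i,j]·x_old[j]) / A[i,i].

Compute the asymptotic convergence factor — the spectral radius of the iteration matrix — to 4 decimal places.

0.6776

Diagonal D = diag(-11, -13, -12, -5, -13, 14); L, U strict lower/upper.
T_GS = -(D+L)⁻¹U: row 0 first, T[0,2] = -(1)/(-11) = +0.0909; later rows by forward substitution.
  T[0,:] = [+0.0000 +0.2727 +0.0909 +0.3636 -0.5455 +0.1818]
  T[1,:] = [+0.0000 +0.1049 +0.2657 +0.2937 -0.6713 -0.0839]
  T[2,:] = [+0.0000 +0.0559 -0.0583 +0.4400 +0.1253 -0.3281]
  T[3,:] = [+0.0000 +0.0448 -0.0466 +0.1020 +0.4502 +0.3875]
  T[4,:] = [+0.0000 +0.1378 +0.1737 +0.0959 -0.6274 +0.1951]
  T[5,:] = [+0.0000 +0.0073 -0.1436 -0.0908 +0.3603 +0.1559]
|roots of det(T-λI)|: 0.6776, 0.2444, 0.2444, 0.1499, 0.0570, 0.0000.
ρ(T) = max|λ| = 0.6776; 0.6776 < 1 ⇒ converges.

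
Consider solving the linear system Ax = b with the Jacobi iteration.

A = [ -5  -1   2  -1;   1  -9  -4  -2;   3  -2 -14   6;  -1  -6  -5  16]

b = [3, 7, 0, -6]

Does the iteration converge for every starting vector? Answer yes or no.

yes

Diagonal D = diag(-5, -9, -14, 16); L, U strict lower/upper.
Jacobi: T = -D⁻¹(L+U), T[3,0] = -(-1)/(16) = +0.0625; T[3,3] = 0.
  T[0,:] = [+0.0000, -0.2000, +0.4000, -0.2000]
  T[1,:] = [+0.1111, +0.0000, -0.4444, -0.2222]
  T[2,:] = [+0.2143, -0.1429, +0.0000, +0.4286]
  T[3,:] = [+0.0625, +0.3750, +0.3125, +0.0000]
|eigenvalues of T|: 0.5940, 0.4466, 0.3492, 0.3492.
ρ = 0.5940; 0.5940 < 1 ⇒ converges.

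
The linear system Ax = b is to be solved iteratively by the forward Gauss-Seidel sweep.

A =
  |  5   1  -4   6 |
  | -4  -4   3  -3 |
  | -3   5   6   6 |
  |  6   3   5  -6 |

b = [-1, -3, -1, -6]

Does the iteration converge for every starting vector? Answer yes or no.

no

Split A = D + L + U, D = diag(5, -4, 6, -6).
GS T = -(D+L)⁻¹U: row 0 first, T[0,3] = -(6)/(5) = -1.2000; later rows by forward substitution.
  T[0,:] = [+0.0000, -0.2000, +0.8000, -1.2000]
  T[1,:] = [+0.0000, +0.2000, -0.0500, +0.4500]
  T[2,:] = [+0.0000, -0.2667, +0.4417, -1.9750]
  T[3,:] = [+0.0000, -0.3222, +1.1431, -2.6208]
eigenvalue magnitudes: 1.2394, 0.8776, 0.1379, 0.0000.
ρ(T) = max|λ| = 1.2394; 1.2394 > 1 ⇒ diverges.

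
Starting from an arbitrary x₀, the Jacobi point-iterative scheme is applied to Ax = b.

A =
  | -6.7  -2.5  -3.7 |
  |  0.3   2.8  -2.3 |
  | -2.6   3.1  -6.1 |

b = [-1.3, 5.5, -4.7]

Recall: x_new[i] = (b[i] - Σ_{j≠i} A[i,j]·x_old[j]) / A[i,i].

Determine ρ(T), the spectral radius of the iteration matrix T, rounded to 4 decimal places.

Split A = D + L + U, D = diag(-6.7, 2.8, -6.1).
Jacobi: T = -D⁻¹(L+U), T[1,0] = -(0.3)/(2.8) = -0.1071; T[1,1] = 0.
  T[0,:] = [+0.0000  -0.3731  -0.5522]
  T[1,:] = [-0.1071  +0.0000  +0.8214]
  T[2,:] = [-0.4262  +0.5082  +0.0000]
moduli |λ_i(T)| = 0.9303, 0.6741, 0.2563.
ρ(T) = max|λ| = 0.9303; 0.9303 < 1: convergent.

0.9303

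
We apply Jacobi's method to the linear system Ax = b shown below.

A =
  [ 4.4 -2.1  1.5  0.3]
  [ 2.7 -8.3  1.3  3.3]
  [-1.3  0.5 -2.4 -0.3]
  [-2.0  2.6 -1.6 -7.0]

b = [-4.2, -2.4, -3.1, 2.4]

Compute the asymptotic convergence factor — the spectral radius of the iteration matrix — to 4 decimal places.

0.8818

Write A = D+L+U with D = diag(4.4, -8.3, -2.4, -7).
Jacobi T = -D⁻¹(L+U): T[1,0] = -(2.7)/(-8.3) = +0.3253; T[1,1] = 0.
  T[0,:] = [+0.0000 +0.4773 -0.3409 -0.0682]
  T[1,:] = [+0.3253 +0.0000 +0.1566 +0.3976]
  T[2,:] = [-0.5417 +0.2083 +0.0000 -0.1250]
  T[3,:] = [-0.2857 +0.3714 -0.2286 +0.0000]
moduli |λ_i(T)| = 0.8818, 0.5259, 0.2757, 0.0801.
spectral radius ρ = 0.8818; 0.8818 < 1 ⇒ converges.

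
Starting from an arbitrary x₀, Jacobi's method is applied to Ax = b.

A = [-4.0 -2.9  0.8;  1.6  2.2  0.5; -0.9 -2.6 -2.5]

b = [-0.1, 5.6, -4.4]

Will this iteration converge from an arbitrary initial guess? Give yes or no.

Write A = D+L+U with D = diag(-4, 2.2, -2.5).
T_J = -D⁻¹(L+U): T[0,2] = -(0.8)/(-4) = +0.2000; T[0,0] = 0.
  T[0,:] = [+0.0000, -0.7250, +0.2000]
  T[1,:] = [-0.7273, +0.0000, -0.2273]
  T[2,:] = [-0.3600, -1.0400, +0.0000]
|roots of det(T-λI)|: 0.8915, 0.7549, 0.1366.
spectral radius ρ = 0.8915; 0.8915 < 1: convergent.

yes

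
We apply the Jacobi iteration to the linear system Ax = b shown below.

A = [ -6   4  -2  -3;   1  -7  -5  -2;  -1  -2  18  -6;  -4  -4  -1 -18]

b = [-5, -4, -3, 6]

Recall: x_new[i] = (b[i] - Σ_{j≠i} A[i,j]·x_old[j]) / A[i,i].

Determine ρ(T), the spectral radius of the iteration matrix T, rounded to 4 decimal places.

0.6512

A = D + L + U where D = diag(-6, -7, 18, -18).
Jacobi T = -D⁻¹(L+U): T[2,0] = -(-1)/(18) = +0.0556; T[2,2] = 0.
  T[0,:] = [+0.0000  +0.6667  -0.3333  -0.5000]
  T[1,:] = [+0.1429  +0.0000  -0.7143  -0.2857]
  T[2,:] = [+0.0556  +0.1111  +0.0000  +0.3333]
  T[3,:] = [-0.2222  -0.2222  -0.0556  +0.0000]
|roots of det(T-λI)|: 0.6512, 0.4131, 0.4131, 0.4034.
ρ = 0.6512; 0.6512 < 1 ⇒ converges.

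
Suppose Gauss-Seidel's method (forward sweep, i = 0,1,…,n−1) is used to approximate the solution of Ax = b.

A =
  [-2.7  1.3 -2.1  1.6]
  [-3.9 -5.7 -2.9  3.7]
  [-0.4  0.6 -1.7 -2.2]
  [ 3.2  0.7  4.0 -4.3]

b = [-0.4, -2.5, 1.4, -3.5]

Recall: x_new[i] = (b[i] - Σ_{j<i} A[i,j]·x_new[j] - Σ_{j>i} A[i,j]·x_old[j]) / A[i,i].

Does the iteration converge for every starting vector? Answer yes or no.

Write A = D+L+U with D = diag(-2.7, -5.7, -1.7, -4.3).
T_GS = -(D+L)⁻¹U: row 0 first, T[0,3] = -(1.6)/(-2.7) = +0.5926; later rows by forward substitution.
  T[0,:] = [+0.0000  +0.4815  -0.7778  +0.5926]
  T[1,:] = [+0.0000  -0.3294  +0.0234  +0.2437]
  T[2,:] = [+0.0000  -0.2296  +0.1913  -1.3476]
  T[3,:] = [+0.0000  +0.0911  -0.3971  -0.7729]
|roots of det(T-λI)|: 1.1728, 0.5981, 0.3363, 0.0000.
spectral radius ρ = 1.1728; 1.1728 > 1, so it fails to converge.

no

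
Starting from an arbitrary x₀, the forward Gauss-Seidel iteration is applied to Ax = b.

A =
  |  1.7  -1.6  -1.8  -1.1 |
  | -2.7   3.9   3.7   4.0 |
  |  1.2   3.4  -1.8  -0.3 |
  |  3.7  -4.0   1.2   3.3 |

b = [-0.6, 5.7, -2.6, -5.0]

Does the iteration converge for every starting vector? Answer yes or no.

no

Diagonal D = diag(1.7, 3.9, -1.8, 3.3); L, U strict lower/upper.
T_GS = -(D+L)⁻¹U: row 0 first, T[0,1] = -(-1.6)/(1.7) = +0.9412; later rows by forward substitution.
  T[0,:] = [+0.0000, +0.9412, +1.0588, +0.6471]
  T[1,:] = [+0.0000, +0.6516, -0.2157, -0.5777]
  T[2,:] = [+0.0000, +1.8582, +0.2985, -0.8265]
  T[3,:] = [+0.0000, -0.9412, -1.5571, -1.1252]
eigenvalue magnitudes: 1.6412, 1.3931, 0.0730, 0.0000.
ρ(T) = max|λ| = 1.6412; 1.6412 > 1 ⇒ diverges.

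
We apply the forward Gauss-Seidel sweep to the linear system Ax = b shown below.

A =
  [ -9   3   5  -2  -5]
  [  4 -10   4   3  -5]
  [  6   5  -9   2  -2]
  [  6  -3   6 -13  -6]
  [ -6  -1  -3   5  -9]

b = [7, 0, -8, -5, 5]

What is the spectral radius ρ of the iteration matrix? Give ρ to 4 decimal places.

1.5140

A = D + L + U where D = diag(-9, -10, -9, -13, -9).
T_GS = -(D+L)⁻¹U: row 0 first, T[0,3] = -(-2)/(-9) = -0.2222; later rows by forward substitution.
  T[0,:] = [+0.0000  +0.3333  +0.5556  -0.2222  -0.5556]
  T[1,:] = [+0.0000  +0.1333  +0.6222  +0.2111  -0.7222]
  T[2,:] = [+0.0000  +0.2963  +0.7160  +0.1914  -0.9938]
  T[3,:] = [+0.0000  +0.2598  +0.4433  -0.0630  -1.0100]
  T[4,:] = [+0.0000  -0.1915  -0.4319  +0.0259  +0.2208]
|eigenvalues of T|: 1.5140, 0.2956, 0.2956, 0.0689, 0.0000.
ρ = 1.5140; 1.5140 > 1: divergent.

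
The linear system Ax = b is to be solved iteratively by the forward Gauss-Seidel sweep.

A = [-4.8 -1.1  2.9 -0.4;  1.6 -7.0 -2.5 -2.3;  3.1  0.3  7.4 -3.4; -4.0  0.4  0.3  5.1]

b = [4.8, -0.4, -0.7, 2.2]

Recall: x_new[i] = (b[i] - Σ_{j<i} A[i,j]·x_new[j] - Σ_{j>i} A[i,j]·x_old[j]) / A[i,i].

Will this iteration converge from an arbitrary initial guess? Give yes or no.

Split A = D + L + U, D = diag(-4.8, -7, 7.4, 5.1).
GS T = -(D+L)⁻¹U: row 0 first, T[0,1] = -(-1.1)/(-4.8) = -0.2292; later rows by forward substitution.
  T[0,:] = [+0.0000  -0.2292  +0.6042  -0.0833]
  T[1,:] = [+0.0000  -0.0524  -0.2190  -0.3476]
  T[2,:] = [+0.0000  +0.0981  -0.2442  +0.5085]
  T[3,:] = [+0.0000  -0.1814  +0.5054  -0.0680]
moduli |λ_i(T)| = 0.6882, 0.4246, 0.1009, 0.0000.
ρ(T) = max|λ| = 0.6882; 0.6882 < 1: convergent.

yes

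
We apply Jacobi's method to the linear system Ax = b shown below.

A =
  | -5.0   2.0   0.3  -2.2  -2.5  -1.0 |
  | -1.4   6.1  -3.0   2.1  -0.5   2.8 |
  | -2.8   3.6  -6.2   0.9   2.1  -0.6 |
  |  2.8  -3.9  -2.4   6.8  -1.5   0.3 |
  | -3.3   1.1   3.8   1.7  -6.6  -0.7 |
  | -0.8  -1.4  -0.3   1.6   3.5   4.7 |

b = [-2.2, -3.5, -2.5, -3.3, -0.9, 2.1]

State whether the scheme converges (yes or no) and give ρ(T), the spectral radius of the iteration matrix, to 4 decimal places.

no, ρ = 1.1256

A = D + L + U where D = diag(-5, 6.1, -6.2, 6.8, -6.6, 4.7).
Jacobi T = -D⁻¹(L+U): T[3,2] = -(-2.4)/(6.8) = +0.3529; T[3,3] = 0.
  T[0,:] = [+0.0000  +0.4000  +0.0600  -0.4400  -0.5000  -0.2000]
  T[1,:] = [+0.2295  +0.0000  +0.4918  -0.3443  +0.0820  -0.4590]
  T[2,:] = [-0.4516  +0.5806  +0.0000  +0.1452  +0.3387  -0.0968]
  T[3,:] = [-0.4118  +0.5735  +0.3529  +0.0000  +0.2206  -0.0441]
  T[4,:] = [-0.5000  +0.1667  +0.5758  +0.2576  +0.0000  -0.1061]
  T[5,:] = [+0.1702  +0.2979  +0.0638  -0.3404  -0.7447  +0.0000]
|λ(T)| sorted: 1.1256, 0.6016, 0.6016, 0.4462, 0.4462, 0.1297.
spectral radius ρ = 1.1256; 1.1256 > 1: divergent.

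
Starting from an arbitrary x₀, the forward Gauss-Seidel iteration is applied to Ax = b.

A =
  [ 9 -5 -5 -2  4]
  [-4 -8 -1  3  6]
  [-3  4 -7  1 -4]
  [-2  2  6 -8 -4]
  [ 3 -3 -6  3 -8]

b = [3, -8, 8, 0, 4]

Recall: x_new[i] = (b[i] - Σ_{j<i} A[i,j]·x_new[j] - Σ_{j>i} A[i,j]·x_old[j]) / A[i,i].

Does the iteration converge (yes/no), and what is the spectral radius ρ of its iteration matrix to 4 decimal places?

no, ρ = 1.3076

Diagonal D = diag(9, -8, -7, -8, -8); L, U strict lower/upper.
Gauss-Seidel: T = -(D+L)⁻¹U, row 0 first, T[0,1] = -(-5)/(9) = +0.5556; later rows by forward substitution.
  T[0,:] = [+0.0000, +0.5556, +0.5556, +0.2222, -0.4444]
  T[1,:] = [+0.0000, -0.2778, -0.4028, +0.2639, +0.9722]
  T[2,:] = [+0.0000, -0.3968, -0.4683, +0.1984, +0.1746]
  T[3,:] = [+0.0000, -0.5060, -0.5908, +0.1592, -0.0149]
  T[4,:] = [+0.0000, +0.4204, +0.4890, -0.1047, -0.6678]
eigenvalue magnitudes: 1.3076, 0.2590, 0.2590, 0.0212, 0.0000.
ρ(T) = max|λ| = 1.3076; 1.3076 > 1: divergent.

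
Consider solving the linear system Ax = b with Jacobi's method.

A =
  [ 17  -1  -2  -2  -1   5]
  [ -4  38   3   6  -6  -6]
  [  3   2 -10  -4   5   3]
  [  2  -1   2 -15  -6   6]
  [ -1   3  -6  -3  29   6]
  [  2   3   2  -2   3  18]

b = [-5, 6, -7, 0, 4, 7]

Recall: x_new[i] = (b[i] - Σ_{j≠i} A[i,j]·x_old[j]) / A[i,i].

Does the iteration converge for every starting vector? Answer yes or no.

Diagonal D = diag(17, 38, -10, -15, 29, 18); L, U strict lower/upper.
Jacobi: T = -D⁻¹(L+U), T[0,5] = -(5)/(17) = -0.2941; T[0,0] = 0.
  T[0,:] = [+0.0000 +0.0588 +0.1176 +0.1176 +0.0588 -0.2941]
  T[1,:] = [+0.1053 +0.0000 -0.0789 -0.1579 +0.1579 +0.1579]
  T[2,:] = [+0.3000 +0.2000 +0.0000 -0.4000 +0.5000 +0.3000]
  T[3,:] = [+0.1333 -0.0667 +0.1333 +0.0000 -0.4000 +0.4000]
  T[4,:] = [+0.0345 -0.1034 +0.2069 +0.1034 +0.0000 -0.2069]
  T[5,:] = [-0.1111 -0.1667 -0.1111 +0.1111 -0.1667 +0.0000]
|λ(T)| sorted: 0.5131, 0.4066, 0.4066, 0.1050, 0.0457, 0.0457.
ρ = 0.5131; 0.5131 < 1: convergent.

yes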